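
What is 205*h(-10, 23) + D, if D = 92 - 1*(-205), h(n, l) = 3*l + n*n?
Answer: 34942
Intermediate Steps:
h(n, l) = n**2 + 3*l (h(n, l) = 3*l + n**2 = n**2 + 3*l)
D = 297 (D = 92 + 205 = 297)
205*h(-10, 23) + D = 205*((-10)**2 + 3*23) + 297 = 205*(100 + 69) + 297 = 205*169 + 297 = 34645 + 297 = 34942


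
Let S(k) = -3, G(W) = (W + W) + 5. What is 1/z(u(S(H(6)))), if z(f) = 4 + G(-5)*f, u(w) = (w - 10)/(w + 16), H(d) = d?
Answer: ⅑ ≈ 0.11111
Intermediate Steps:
G(W) = 5 + 2*W (G(W) = 2*W + 5 = 5 + 2*W)
u(w) = (-10 + w)/(16 + w)
z(f) = 4 - 5*f (z(f) = 4 + (5 + 2*(-5))*f = 4 + (5 - 10)*f = 4 - 5*f)
1/z(u(S(H(6)))) = 1/(4 - 5*(-10 - 3)/(16 - 3)) = 1/(4 - 5*(-13)/13) = 1/(4 - 5*(-1)) = 1/(4 + 5) = 1/9 = ⅑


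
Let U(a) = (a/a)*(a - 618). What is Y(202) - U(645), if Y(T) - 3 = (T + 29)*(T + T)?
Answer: 93300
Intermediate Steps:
Y(T) = 3 + 2*T*(29 + T) (Y(T) = 3 + (T + 29)*(T + T) = 3 + (29 + T)*(2*T) = 3 + 2*T*(29 + T))
U(a) = -618 + a (U(a) = 1*(-618 + a) = -618 + a)
Y(202) - U(645) = (3 + 2*202² + 58*202) - (-618 + 645) = (3 + 2*40804 + 11716) - 1*27 = (3 + 81608 + 11716) - 27 = 93327 - 27 = 93300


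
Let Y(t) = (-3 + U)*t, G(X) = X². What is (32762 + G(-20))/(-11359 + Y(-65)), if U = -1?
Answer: -33162/11099 ≈ -2.9878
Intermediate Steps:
Y(t) = -4*t (Y(t) = (-3 - 1)*t = -4*t)
(32762 + G(-20))/(-11359 + Y(-65)) = (32762 + (-20)²)/(-11359 - 4*(-65)) = (32762 + 400)/(-11359 + 260) = 33162/(-11099) = 33162*(-1/11099) = -33162/11099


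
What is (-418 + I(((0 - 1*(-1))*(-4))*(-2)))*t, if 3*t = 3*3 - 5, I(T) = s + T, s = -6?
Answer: -1664/3 ≈ -554.67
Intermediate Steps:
I(T) = -6 + T
t = 4/3 (t = (3*3 - 5)/3 = (9 - 5)/3 = (1/3)*4 = 4/3 ≈ 1.3333)
(-418 + I(((0 - 1*(-1))*(-4))*(-2)))*t = (-418 + (-6 + ((0 - 1*(-1))*(-4))*(-2)))*(4/3) = (-418 + (-6 + ((0 + 1)*(-4))*(-2)))*(4/3) = (-418 + (-6 + (1*(-4))*(-2)))*(4/3) = (-418 + (-6 - 4*(-2)))*(4/3) = (-418 + (-6 + 8))*(4/3) = (-418 + 2)*(4/3) = -416*4/3 = -1664/3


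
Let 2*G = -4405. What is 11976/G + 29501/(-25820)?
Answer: -149678509/22747420 ≈ -6.5800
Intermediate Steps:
G = -4405/2 (G = (1/2)*(-4405) = -4405/2 ≈ -2202.5)
11976/G + 29501/(-25820) = 11976/(-4405/2) + 29501/(-25820) = 11976*(-2/4405) + 29501*(-1/25820) = -23952/4405 - 29501/25820 = -149678509/22747420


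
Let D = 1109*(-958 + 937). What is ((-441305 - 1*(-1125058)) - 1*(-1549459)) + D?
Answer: 2209923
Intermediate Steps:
D = -23289 (D = 1109*(-21) = -23289)
((-441305 - 1*(-1125058)) - 1*(-1549459)) + D = ((-441305 - 1*(-1125058)) - 1*(-1549459)) - 23289 = ((-441305 + 1125058) + 1549459) - 23289 = (683753 + 1549459) - 23289 = 2233212 - 23289 = 2209923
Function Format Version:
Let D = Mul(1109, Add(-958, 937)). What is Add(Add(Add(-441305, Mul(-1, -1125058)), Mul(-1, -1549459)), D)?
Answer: 2209923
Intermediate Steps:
D = -23289 (D = Mul(1109, -21) = -23289)
Add(Add(Add(-441305, Mul(-1, -1125058)), Mul(-1, -1549459)), D) = Add(Add(Add(-441305, Mul(-1, -1125058)), Mul(-1, -1549459)), -23289) = Add(Add(Add(-441305, 1125058), 1549459), -23289) = Add(Add(683753, 1549459), -23289) = Add(2233212, -23289) = 2209923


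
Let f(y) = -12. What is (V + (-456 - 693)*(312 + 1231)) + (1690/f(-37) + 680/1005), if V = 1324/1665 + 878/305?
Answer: -24130607618743/13609710 ≈ -1.7730e+6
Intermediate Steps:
V = 373138/101565 (V = 1324*(1/1665) + 878*(1/305) = 1324/1665 + 878/305 = 373138/101565 ≈ 3.6739)
(V + (-456 - 693)*(312 + 1231)) + (1690/f(-37) + 680/1005) = (373138/101565 + (-456 - 693)*(312 + 1231)) + (1690/(-12) + 680/1005) = (373138/101565 - 1149*1543) + (1690*(-1/12) + 680*(1/1005)) = (373138/101565 - 1772907) + (-845/6 + 136/201) = -180064926317/101565 - 18781/134 = -24130607618743/13609710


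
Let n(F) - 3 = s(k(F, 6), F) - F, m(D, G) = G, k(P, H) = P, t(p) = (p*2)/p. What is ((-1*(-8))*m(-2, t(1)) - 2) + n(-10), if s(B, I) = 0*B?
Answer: 27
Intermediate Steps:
t(p) = 2 (t(p) = (2*p)/p = 2)
s(B, I) = 0
n(F) = 3 - F (n(F) = 3 + (0 - F) = 3 - F)
((-1*(-8))*m(-2, t(1)) - 2) + n(-10) = (-1*(-8)*2 - 2) + (3 - 1*(-10)) = (8*2 - 2) + (3 + 10) = (16 - 2) + 13 = 14 + 13 = 27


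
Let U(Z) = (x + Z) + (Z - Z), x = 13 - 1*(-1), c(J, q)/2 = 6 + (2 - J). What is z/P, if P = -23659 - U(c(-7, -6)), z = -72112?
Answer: 72112/23703 ≈ 3.0423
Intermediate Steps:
c(J, q) = 16 - 2*J (c(J, q) = 2*(6 + (2 - J)) = 2*(8 - J) = 16 - 2*J)
x = 14 (x = 13 + 1 = 14)
U(Z) = 14 + Z (U(Z) = (14 + Z) + (Z - Z) = (14 + Z) + 0 = 14 + Z)
P = -23703 (P = -23659 - (14 + (16 - 2*(-7))) = -23659 - (14 + (16 + 14)) = -23659 - (14 + 30) = -23659 - 1*44 = -23659 - 44 = -23703)
z/P = -72112/(-23703) = -72112*(-1/23703) = 72112/23703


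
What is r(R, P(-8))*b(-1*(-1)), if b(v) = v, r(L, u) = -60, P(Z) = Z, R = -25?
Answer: -60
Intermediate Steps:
r(R, P(-8))*b(-1*(-1)) = -(-60)*(-1) = -60*1 = -60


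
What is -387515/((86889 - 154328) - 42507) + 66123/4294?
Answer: 2233487192/118027031 ≈ 18.924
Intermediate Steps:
-387515/((86889 - 154328) - 42507) + 66123/4294 = -387515/(-67439 - 42507) + 66123*(1/4294) = -387515/(-109946) + 66123/4294 = -387515*(-1/109946) + 66123/4294 = 387515/109946 + 66123/4294 = 2233487192/118027031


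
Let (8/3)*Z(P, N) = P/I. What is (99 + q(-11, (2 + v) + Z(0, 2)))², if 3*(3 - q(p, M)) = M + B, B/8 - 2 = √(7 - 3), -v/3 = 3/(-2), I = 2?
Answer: 286225/36 ≈ 7950.7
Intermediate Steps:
Z(P, N) = 3*P/16 (Z(P, N) = 3*(P/2)/8 = 3*P/16)
v = 9/2 (v = -9/(-2) = -9*(-1)/2 = -3*(-3/2) = 9/2 ≈ 4.5000)
B = 32 (B = 16 + 8*√(7 - 3) = 16 + 8*√4 = 16 + 8*2 = 16 + 16 = 32)
q(p, M) = -23/3 - M/3 (q(p, M) = 3 - (M + 32)/3 = 3 - (32 + M)/3 = 3 + (-32/3 - M/3) = -23/3 - M/3)
(99 + q(-11, (2 + v) + Z(0, 2)))² = (99 + (-23/3 - ((2 + 9/2) + (3/16)*0)/3))² = (99 + (-23/3 - (13/2 + 0)/3))² = (99 + (-23/3 - ⅓*13/2))² = (99 + (-23/3 - 13/6))² = (99 - 59/6)² = (535/6)² = 286225/36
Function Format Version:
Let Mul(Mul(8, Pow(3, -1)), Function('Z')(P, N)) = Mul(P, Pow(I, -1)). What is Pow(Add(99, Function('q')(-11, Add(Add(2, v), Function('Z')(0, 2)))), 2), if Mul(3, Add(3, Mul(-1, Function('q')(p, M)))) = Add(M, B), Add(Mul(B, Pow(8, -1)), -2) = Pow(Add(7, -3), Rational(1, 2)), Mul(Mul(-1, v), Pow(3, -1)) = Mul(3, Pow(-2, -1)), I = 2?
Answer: Rational(286225, 36) ≈ 7950.7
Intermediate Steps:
Function('Z')(P, N) = Mul(Rational(3, 16), P) (Function('Z')(P, N) = Mul(Rational(3, 8), Mul(P, Pow(2, -1))) = Mul(Rational(3, 8), Mul(P, Rational(1, 2))) = Mul(Rational(3, 8), Mul(Rational(1, 2), P)) = Mul(Rational(3, 16), P))
v = Rational(9, 2) (v = Mul(-3, Mul(3, Pow(-2, -1))) = Mul(-3, Mul(3, Rational(-1, 2))) = Mul(-3, Rational(-3, 2)) = Rational(9, 2) ≈ 4.5000)
B = 32 (B = Add(16, Mul(8, Pow(Add(7, -3), Rational(1, 2)))) = Add(16, Mul(8, Pow(4, Rational(1, 2)))) = Add(16, Mul(8, 2)) = Add(16, 16) = 32)
Function('q')(p, M) = Add(Rational(-23, 3), Mul(Rational(-1, 3), M)) (Function('q')(p, M) = Add(3, Mul(Rational(-1, 3), Add(M, 32))) = Add(3, Mul(Rational(-1, 3), Add(32, M))) = Add(3, Add(Rational(-32, 3), Mul(Rational(-1, 3), M))) = Add(Rational(-23, 3), Mul(Rational(-1, 3), M)))
Pow(Add(99, Function('q')(-11, Add(Add(2, v), Function('Z')(0, 2)))), 2) = Pow(Add(99, Add(Rational(-23, 3), Mul(Rational(-1, 3), Add(Add(2, Rational(9, 2)), Mul(Rational(3, 16), 0))))), 2) = Pow(Add(99, Add(Rational(-23, 3), Mul(Rational(-1, 3), Add(Rational(13, 2), 0)))), 2) = Pow(Add(99, Add(Rational(-23, 3), Mul(Rational(-1, 3), Rational(13, 2)))), 2) = Pow(Add(99, Add(Rational(-23, 3), Rational(-13, 6))), 2) = Pow(Add(99, Rational(-59, 6)), 2) = Pow(Rational(535, 6), 2) = Rational(286225, 36)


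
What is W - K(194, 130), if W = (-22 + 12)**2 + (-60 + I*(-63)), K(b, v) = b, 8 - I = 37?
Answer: 1673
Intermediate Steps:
I = -29 (I = 8 - 1*37 = 8 - 37 = -29)
W = 1867 (W = (-22 + 12)**2 + (-60 - 29*(-63)) = (-10)**2 + (-60 + 1827) = 100 + 1767 = 1867)
W - K(194, 130) = 1867 - 1*194 = 1867 - 194 = 1673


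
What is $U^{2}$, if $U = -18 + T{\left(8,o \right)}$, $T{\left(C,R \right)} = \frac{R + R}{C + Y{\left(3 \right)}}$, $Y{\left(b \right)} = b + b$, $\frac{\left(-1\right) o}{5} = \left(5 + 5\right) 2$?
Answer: $\frac{51076}{49} \approx 1042.4$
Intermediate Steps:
$o = -100$ ($o = - 5 \left(5 + 5\right) 2 = - 5 \cdot 10 \cdot 2 = \left(-5\right) 20 = -100$)
$Y{\left(b \right)} = 2 b$
$T{\left(C,R \right)} = \frac{2 R}{6 + C}$ ($T{\left(C,R \right)} = \frac{R + R}{C + 2 \cdot 3} = \frac{2 R}{C + 6} = \frac{2 R}{6 + C}$)
$U = - \frac{226}{7}$ ($U = -18 + 2 \left(-100\right) \frac{1}{6 + 8} = -18 + 2 \left(-100\right) \frac{1}{14} = -18 - \frac{100}{7} = - \frac{226}{7} \approx -32.286$)
$U^{2} = \left(- \frac{226}{7}\right)^{2} = \frac{51076}{49}$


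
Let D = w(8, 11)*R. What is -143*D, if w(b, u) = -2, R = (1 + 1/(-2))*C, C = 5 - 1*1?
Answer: 572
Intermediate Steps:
C = 4 (C = 5 - 1 = 4)
R = 2 (R = (1 + 1/(-2))*4 = (1 + 1*(-½))*4 = (1 - ½)*4 = (½)*4 = 2)
D = -4 (D = -2*2 = -4)
-143*D = -143*(-4) = 572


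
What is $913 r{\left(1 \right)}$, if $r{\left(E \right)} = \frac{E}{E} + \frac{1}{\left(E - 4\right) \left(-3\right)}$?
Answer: $\frac{9130}{9} \approx 1014.4$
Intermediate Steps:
$r{\left(E \right)} = 1 - \frac{1}{3 \left(-4 + E\right)}$ ($r{\left(E \right)} = 1 + \frac{1}{-4 + E} \left(- \frac{1}{3}\right) = 1 - \frac{1}{3 \left(-4 + E\right)}$)
$913 r{\left(1 \right)} = 913 \frac{- \frac{13}{3} + 1}{-4 + 1} = 913 \frac{1}{-3} \left(- \frac{10}{3}\right) = 913 \left(\left(- \frac{1}{3}\right) \left(- \frac{10}{3}\right)\right) = 913 \cdot \frac{10}{9} = \frac{9130}{9}$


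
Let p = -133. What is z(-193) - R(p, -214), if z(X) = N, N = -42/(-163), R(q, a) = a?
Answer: 34924/163 ≈ 214.26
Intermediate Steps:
N = 42/163 (N = -42*(-1/163) = 42/163 ≈ 0.25767)
z(X) = 42/163
z(-193) - R(p, -214) = 42/163 - 1*(-214) = 42/163 + 214 = 34924/163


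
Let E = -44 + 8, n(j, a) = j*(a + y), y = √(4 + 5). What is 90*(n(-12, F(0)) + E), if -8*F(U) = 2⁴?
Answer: -4320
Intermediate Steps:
F(U) = -2 (F(U) = -⅛*2⁴ = -⅛*16 = -2)
y = 3 (y = √9 = 3)
n(j, a) = j*(3 + a) (n(j, a) = j*(a + 3) = j*(3 + a))
E = -36
90*(n(-12, F(0)) + E) = 90*(-12*(3 - 2) - 36) = 90*(-12*1 - 36) = 90*(-12 - 36) = 90*(-48) = -4320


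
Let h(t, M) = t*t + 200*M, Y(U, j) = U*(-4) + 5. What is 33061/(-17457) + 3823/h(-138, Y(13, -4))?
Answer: -252102173/168355308 ≈ -1.4974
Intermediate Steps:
Y(U, j) = 5 - 4*U (Y(U, j) = -4*U + 5 = 5 - 4*U)
h(t, M) = t² + 200*M
33061/(-17457) + 3823/h(-138, Y(13, -4)) = 33061/(-17457) + 3823/((-138)² + 200*(5 - 4*13)) = 33061*(-1/17457) + 3823/(19044 + 200*(5 - 52)) = -33061/17457 + 3823/(19044 + 200*(-47)) = -33061/17457 + 3823/(19044 - 9400) = -33061/17457 + 3823/9644 = -252102173/168355308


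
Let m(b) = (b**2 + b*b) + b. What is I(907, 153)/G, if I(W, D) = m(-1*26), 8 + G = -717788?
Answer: -663/358898 ≈ -0.0018473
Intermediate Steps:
G = -717796 (G = -8 - 717788 = -717796)
m(b) = b + 2*b**2 (m(b) = (b**2 + b**2) + b = 2*b**2 + b = b + 2*b**2)
I(W, D) = 1326 (I(W, D) = (-1*26)*(1 + 2*(-1*26)) = -26*(1 + 2*(-26)) = -26*(1 - 52) = -26*(-51) = 1326)
I(907, 153)/G = 1326/(-717796) = 1326*(-1/717796) = -663/358898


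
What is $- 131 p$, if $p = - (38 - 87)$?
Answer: $-6419$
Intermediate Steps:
$p = 49$ ($p = \left(-1\right) \left(-49\right) = 49$)
$- 131 p = \left(-131\right) 49 = -6419$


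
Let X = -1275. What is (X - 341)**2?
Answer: 2611456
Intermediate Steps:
(X - 341)**2 = (-1275 - 341)**2 = (-1616)**2 = 2611456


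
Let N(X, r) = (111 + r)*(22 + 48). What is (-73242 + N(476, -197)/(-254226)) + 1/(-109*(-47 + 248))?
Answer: -9712997659597/132615177 ≈ -73242.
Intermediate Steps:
N(X, r) = 7770 + 70*r (N(X, r) = (111 + r)*70 = 7770 + 70*r)
(-73242 + N(476, -197)/(-254226)) + 1/(-109*(-47 + 248)) = (-73242 + (7770 + 70*(-197))/(-254226)) + 1/(-109*(-47 + 248)) = (-73242 + (7770 - 13790)*(-1/254226)) + 1/(-109*201) = (-73242 - 6020*(-1/254226)) + 1/(-21909) = (-73242 + 430/18159) - 1/21909 = -1330001048/18159 - 1/21909 = -9712997659597/132615177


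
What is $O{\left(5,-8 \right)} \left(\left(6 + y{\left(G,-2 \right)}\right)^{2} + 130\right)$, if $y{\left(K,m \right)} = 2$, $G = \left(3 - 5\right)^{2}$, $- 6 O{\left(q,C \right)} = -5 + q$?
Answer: $0$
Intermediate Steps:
$O{\left(q,C \right)} = \frac{5}{6} - \frac{q}{6}$ ($O{\left(q,C \right)} = - \frac{-5 + q}{6} = \frac{5}{6} - \frac{q}{6}$)
$G = 4$ ($G = \left(-2\right)^{2} = 4$)
$O{\left(5,-8 \right)} \left(\left(6 + y{\left(G,-2 \right)}\right)^{2} + 130\right) = \left(\frac{5}{6} - \frac{5}{6}\right) \left(\left(6 + 2\right)^{2} + 130\right) = \left(\frac{5}{6} - \frac{5}{6}\right) \left(8^{2} + 130\right) = 0 \left(64 + 130\right) = 0 \cdot 194 = 0$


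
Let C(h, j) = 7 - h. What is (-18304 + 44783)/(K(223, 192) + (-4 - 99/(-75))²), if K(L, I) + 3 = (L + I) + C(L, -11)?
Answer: 16549375/126989 ≈ 130.32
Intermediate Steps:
K(L, I) = 4 + I (K(L, I) = -3 + ((L + I) + (7 - L)) = -3 + ((I + L) + (7 - L)) = -3 + (7 + I) = 4 + I)
(-18304 + 44783)/(K(223, 192) + (-4 - 99/(-75))²) = (-18304 + 44783)/((4 + 192) + (-4 - 99/(-75))²) = 26479/(196 + (-4 - 99*(-1/75))²) = 26479/(196 + (-4 + 33/25)²) = 26479/(196 + (-67/25)²) = 26479/(196 + 4489/625) = 26479/(126989/625) = 26479*(625/126989) = 16549375/126989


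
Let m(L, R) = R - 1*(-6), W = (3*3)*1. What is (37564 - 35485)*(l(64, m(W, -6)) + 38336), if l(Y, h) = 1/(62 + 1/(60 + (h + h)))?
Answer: 296565848964/3721 ≈ 7.9701e+7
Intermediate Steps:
W = 9 (W = 9*1 = 9)
m(L, R) = 6 + R (m(L, R) = R + 6 = 6 + R)
l(Y, h) = 1/(62 + 1/(60 + 2*h))
(37564 - 35485)*(l(64, m(W, -6)) + 38336) = (37564 - 35485)*(2*(30 + (6 - 6))/(3721 + 124*(6 - 6)) + 38336) = 2079*(2*(30 + 0)/(3721 + 124*0) + 38336) = 2079*(2*30/(3721 + 0) + 38336) = 2079*(2*30/3721 + 38336) = 2079*(2*(1/3721)*30 + 38336) = 2079*(60/3721 + 38336) = 2079*(142648316/3721) = 296565848964/3721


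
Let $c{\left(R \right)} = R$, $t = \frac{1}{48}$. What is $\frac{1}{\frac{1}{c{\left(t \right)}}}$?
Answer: $\frac{1}{48} \approx 0.020833$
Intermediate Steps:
$t = \frac{1}{48} \approx 0.020833$
$\frac{1}{\frac{1}{c{\left(t \right)}}} = \frac{1}{\frac{1}{\frac{1}{48}}} = \frac{1}{48}$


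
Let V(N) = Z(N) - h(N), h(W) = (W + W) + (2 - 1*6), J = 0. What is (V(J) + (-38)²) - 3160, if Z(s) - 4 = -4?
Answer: -1712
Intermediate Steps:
Z(s) = 0 (Z(s) = 4 - 4 = 0)
h(W) = -4 + 2*W (h(W) = 2*W + (2 - 6) = 2*W - 4 = -4 + 2*W)
V(N) = 4 - 2*N (V(N) = 0 - (-4 + 2*N) = 0 + (4 - 2*N) = 4 - 2*N)
(V(J) + (-38)²) - 3160 = ((4 - 2*0) + (-38)²) - 3160 = ((4 + 0) + 1444) - 3160 = (4 + 1444) - 3160 = 1448 - 3160 = -1712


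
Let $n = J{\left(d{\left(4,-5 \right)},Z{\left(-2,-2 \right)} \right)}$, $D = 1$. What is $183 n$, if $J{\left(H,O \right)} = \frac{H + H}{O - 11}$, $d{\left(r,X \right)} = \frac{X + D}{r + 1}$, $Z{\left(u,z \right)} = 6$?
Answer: $\frac{1464}{25} \approx 58.56$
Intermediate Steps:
$d{\left(r,X \right)} = \frac{1 + X}{1 + r}$ ($d{\left(r,X \right)} = \frac{X + 1}{r + 1} = \frac{1 + X}{1 + r}$)
$J{\left(H,O \right)} = \frac{2 H}{-11 + O}$
$n = \frac{8}{25}$ ($n = \frac{2 \frac{1 - 5}{1 + 4}}{-11 + 6} = \frac{2 \cdot \frac{1}{5} \left(-4\right)}{-5} = 2 \cdot \frac{1}{5} \left(-4\right) \left(- \frac{1}{5}\right) = 2 \left(- \frac{4}{5}\right) \left(- \frac{1}{5}\right) = \frac{8}{25} \approx 0.32$)
$183 n = 183 \cdot \frac{8}{25} = \frac{1464}{25}$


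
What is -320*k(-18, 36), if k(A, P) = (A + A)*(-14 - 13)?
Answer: -311040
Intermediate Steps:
k(A, P) = -54*A (k(A, P) = (2*A)*(-27) = -54*A)
-320*k(-18, 36) = -(-17280)*(-18) = -320*972 = -311040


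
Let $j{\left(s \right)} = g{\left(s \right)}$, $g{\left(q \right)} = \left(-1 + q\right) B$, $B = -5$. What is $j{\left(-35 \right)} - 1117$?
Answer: $-937$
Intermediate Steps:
$g{\left(q \right)} = 5 - 5 q$ ($g{\left(q \right)} = \left(-1 + q\right) \left(-5\right) = 5 - 5 q$)
$j{\left(s \right)} = 5 - 5 s$
$j{\left(-35 \right)} - 1117 = \left(5 - -175\right) - 1117 = \left(5 + 175\right) - 1117 = 180 - 1117 = -937$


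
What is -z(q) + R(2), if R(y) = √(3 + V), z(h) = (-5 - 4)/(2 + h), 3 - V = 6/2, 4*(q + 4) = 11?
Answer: 12 + √3 ≈ 13.732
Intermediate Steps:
q = -5/4 (q = -4 + (¼)*11 = -4 + 11/4 = -5/4 ≈ -1.2500)
V = 0 (V = 3 - 6/2 = 3 - 1*3 = 3 - 3 = 0)
z(h) = -9/(2 + h)
R(y) = √3 (R(y) = √(3 + 0) = √3)
-z(q) + R(2) = -(-9)/(2 - 5/4) + √3 = -(-9)/¾ + √3 = -(-9)*4/3 + √3 = -1*(-12) + √3 = 12 + √3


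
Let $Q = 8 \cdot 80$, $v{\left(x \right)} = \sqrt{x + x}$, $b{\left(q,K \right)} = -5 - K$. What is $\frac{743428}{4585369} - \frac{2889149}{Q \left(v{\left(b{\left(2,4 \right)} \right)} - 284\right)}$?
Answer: $\frac{950190862205171}{59187209392960} + \frac{8667447 i \sqrt{2}}{51631360} \approx 16.054 + 0.23741 i$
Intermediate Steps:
$v{\left(x \right)} = \sqrt{2} \sqrt{x}$ ($v{\left(x \right)} = \sqrt{2 x} = \sqrt{2} \sqrt{x}$)
$Q = 640$
$\frac{743428}{4585369} - \frac{2889149}{Q \left(v{\left(b{\left(2,4 \right)} \right)} - 284\right)} = \frac{743428}{4585369} - \frac{2889149}{640 \left(\sqrt{2} \sqrt{-5 - 4} - 284\right)} = 743428 \cdot \frac{1}{4585369} - \frac{2889149}{640 \left(\sqrt{2} \sqrt{-5 - 4} - 284\right)} = \frac{743428}{4585369} - \frac{2889149}{640 \left(\sqrt{2} \sqrt{-9} - 284\right)} = \frac{743428}{4585369} - \frac{2889149}{640 \left(\sqrt{2} \cdot 3 i - 284\right)} = \frac{743428}{4585369} - \frac{2889149}{640 \left(3 i \sqrt{2} - 284\right)} = \frac{743428}{4585369} - \frac{2889149}{640 \left(-284 + 3 i \sqrt{2}\right)} = \frac{743428}{4585369} - \frac{2889149}{-181760 + 1920 i \sqrt{2}}$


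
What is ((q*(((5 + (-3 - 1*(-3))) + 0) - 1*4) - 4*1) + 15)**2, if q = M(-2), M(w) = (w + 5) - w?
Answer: 256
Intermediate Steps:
M(w) = 5 (M(w) = (5 + w) - w = 5)
q = 5
((q*(((5 + (-3 - 1*(-3))) + 0) - 1*4) - 4*1) + 15)**2 = ((5*(((5 + (-3 - 1*(-3))) + 0) - 1*4) - 4*1) + 15)**2 = ((5*(((5 + (-3 + 3)) + 0) - 4) - 4) + 15)**2 = ((5*(((5 + 0) + 0) - 4) - 4) + 15)**2 = ((5*((5 + 0) - 4) - 4) + 15)**2 = ((5*(5 - 4) - 4) + 15)**2 = ((5*1 - 4) + 15)**2 = ((5 - 4) + 15)**2 = (1 + 15)**2 = 16**2 = 256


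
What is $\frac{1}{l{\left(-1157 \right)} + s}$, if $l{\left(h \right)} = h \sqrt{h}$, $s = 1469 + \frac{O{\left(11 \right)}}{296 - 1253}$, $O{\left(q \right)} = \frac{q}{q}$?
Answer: $\frac{1345381224}{1420458766249381} + \frac{1059637293 i \sqrt{1157}}{1420458766249381} \approx 9.4715 \cdot 10^{-7} + 2.5374 \cdot 10^{-5} i$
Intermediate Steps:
$O{\left(q \right)} = 1$
$s = \frac{1405832}{957}$ ($s = 1469 + \frac{1}{296 - 1253} \cdot 1 = 1469 + \frac{1}{-957} \cdot 1 = 1469 - \frac{1}{957} = \frac{1405832}{957} \approx 1469.0$)
$l{\left(h \right)} = h^{\frac{3}{2}}$
$\frac{1}{l{\left(-1157 \right)} + s} = \frac{1}{\left(-1157\right)^{\frac{3}{2}} + \frac{1405832}{957}} = \frac{1}{- 1157 i \sqrt{1157} + \frac{1405832}{957}} = \frac{1}{\frac{1405832}{957} - 1157 i \sqrt{1157}}$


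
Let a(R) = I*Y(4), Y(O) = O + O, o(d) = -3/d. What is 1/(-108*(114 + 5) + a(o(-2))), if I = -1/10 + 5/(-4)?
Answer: -5/64314 ≈ -7.7744e-5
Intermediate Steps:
I = -27/20 (I = -1*⅒ + 5*(-¼) = -⅒ - 5/4 = -27/20 ≈ -1.3500)
Y(O) = 2*O
a(R) = -54/5 (a(R) = -27*4/10 = -27/20*8 = -54/5)
1/(-108*(114 + 5) + a(o(-2))) = 1/(-108*(114 + 5) - 54/5) = 1/(-108*119 - 54/5) = 1/(-12852 - 54/5) = 1/(-64314/5) = -5/64314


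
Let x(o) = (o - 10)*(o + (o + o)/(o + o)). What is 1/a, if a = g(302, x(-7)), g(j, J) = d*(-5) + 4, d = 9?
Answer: -1/41 ≈ -0.024390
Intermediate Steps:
x(o) = (1 + o)*(-10 + o) (x(o) = (-10 + o)*(o + (2*o)/((2*o))) = (-10 + o)*(o + (2*o)*(1/(2*o))) = (-10 + o)*(o + 1) = (-10 + o)*(1 + o) = (1 + o)*(-10 + o))
g(j, J) = -41 (g(j, J) = 9*(-5) + 4 = -45 + 4 = -41)
a = -41
1/a = 1/(-41) = -1/41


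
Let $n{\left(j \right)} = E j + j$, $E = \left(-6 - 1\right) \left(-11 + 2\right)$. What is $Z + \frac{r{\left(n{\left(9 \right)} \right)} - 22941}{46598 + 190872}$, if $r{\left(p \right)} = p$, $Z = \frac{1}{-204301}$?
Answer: $- \frac{913885867}{9703071694} \approx -0.094185$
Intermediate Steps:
$E = 63$ ($E = \left(-7\right) \left(-9\right) = 63$)
$n{\left(j \right)} = 64 j$ ($n{\left(j \right)} = 63 j + j = 64 j$)
$Z = - \frac{1}{204301} \approx -4.8947 \cdot 10^{-6}$
$Z + \frac{r{\left(n{\left(9 \right)} \right)} - 22941}{46598 + 190872} = - \frac{1}{204301} + \frac{64 \cdot 9 - 22941}{46598 + 190872} = - \frac{1}{204301} + \frac{576 - 22941}{237470} = - \frac{1}{204301} - \frac{4473}{47494} = - \frac{913885867}{9703071694}$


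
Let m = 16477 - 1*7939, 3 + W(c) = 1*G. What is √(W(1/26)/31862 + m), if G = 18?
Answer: 9*√107008240242/31862 ≈ 92.401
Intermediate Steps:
W(c) = 15 (W(c) = -3 + 1*18 = -3 + 18 = 15)
m = 8538 (m = 16477 - 7939 = 8538)
√(W(1/26)/31862 + m) = √(15/31862 + 8538) = √(272037771/31862) = 9*√107008240242/31862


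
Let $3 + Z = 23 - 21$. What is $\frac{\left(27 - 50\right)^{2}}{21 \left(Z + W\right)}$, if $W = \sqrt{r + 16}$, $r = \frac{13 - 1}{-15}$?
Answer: $\frac{2645}{1491} + \frac{1058 \sqrt{95}}{1491} \approx 8.6902$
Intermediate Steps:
$r = - \frac{4}{5}$ ($r = \left(13 - 1\right) \left(- \frac{1}{15}\right) = 12 \left(- \frac{1}{15}\right) = - \frac{4}{5} \approx -0.8$)
$Z = -1$ ($Z = -3 + \left(23 - 21\right) = -3 + 2 = -1$)
$W = \frac{2 \sqrt{95}}{5}$ ($W = \sqrt{- \frac{4}{5} + 16} = \sqrt{\frac{76}{5}} = \frac{2 \sqrt{95}}{5} \approx 3.8987$)
$\frac{\left(27 - 50\right)^{2}}{21 \left(Z + W\right)} = \frac{\left(27 - 50\right)^{2}}{21 \left(-1 + \frac{2 \sqrt{95}}{5}\right)} = \frac{\left(-23\right)^{2}}{-21 + \frac{42 \sqrt{95}}{5}} = \frac{529}{-21 + \frac{42 \sqrt{95}}{5}}$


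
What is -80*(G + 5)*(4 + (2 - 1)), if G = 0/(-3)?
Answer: -2000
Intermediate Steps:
G = 0 (G = 0*(-⅓) = 0)
-80*(G + 5)*(4 + (2 - 1)) = -80*(0 + 5)*(4 + (2 - 1)) = -400*(4 + 1) = -400*5 = -80*25 = -2000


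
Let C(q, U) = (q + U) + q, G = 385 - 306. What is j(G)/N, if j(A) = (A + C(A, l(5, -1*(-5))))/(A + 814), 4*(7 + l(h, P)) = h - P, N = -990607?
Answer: -230/884612051 ≈ -2.6000e-7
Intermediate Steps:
G = 79
l(h, P) = -7 - P/4 + h/4 (l(h, P) = -7 + (h - P)/4 = -7 + (-P/4 + h/4) = -7 - P/4 + h/4)
C(q, U) = U + 2*q (C(q, U) = (U + q) + q = U + 2*q)
j(A) = (-7 + 3*A)/(814 + A) (j(A) = (A + ((-7 - (-1)*(-5)/4 + (1/4)*5) + 2*A))/(A + 814) = (A + ((-7 - 1/4*5 + 5/4) + 2*A))/(814 + A) = (A + ((-7 - 5/4 + 5/4) + 2*A))/(814 + A) = (A + (-7 + 2*A))/(814 + A) = (-7 + 3*A)/(814 + A))
j(G)/N = ((-7 + 3*79)/(814 + 79))/(-990607) = ((-7 + 237)/893)*(-1/990607) = ((1/893)*230)*(-1/990607) = (230/893)*(-1/990607) = -230/884612051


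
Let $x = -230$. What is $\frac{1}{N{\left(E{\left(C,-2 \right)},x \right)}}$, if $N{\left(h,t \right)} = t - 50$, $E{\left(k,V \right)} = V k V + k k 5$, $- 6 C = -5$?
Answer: $- \frac{1}{280} \approx -0.0035714$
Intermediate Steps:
$C = \frac{5}{6}$ ($C = \left(- \frac{1}{6}\right) \left(-5\right) = \frac{5}{6} \approx 0.83333$)
$E{\left(k,V \right)} = 5 k^{2} + k V^{2}$ ($E{\left(k,V \right)} = k V^{2} + k^{2} \cdot 5 = k V^{2} + 5 k^{2} = 5 k^{2} + k V^{2}$)
$N{\left(h,t \right)} = -50 + t$ ($N{\left(h,t \right)} = t - 50 = -50 + t$)
$\frac{1}{N{\left(E{\left(C,-2 \right)},x \right)}} = \frac{1}{-50 - 230} = \frac{1}{-280} = - \frac{1}{280}$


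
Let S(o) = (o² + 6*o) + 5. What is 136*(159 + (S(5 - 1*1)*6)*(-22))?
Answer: -786216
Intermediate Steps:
S(o) = 5 + o² + 6*o
136*(159 + (S(5 - 1*1)*6)*(-22)) = 136*(159 + ((5 + (5 - 1*1)² + 6*(5 - 1*1))*6)*(-22)) = 136*(159 + ((5 + (5 - 1)² + 6*(5 - 1))*6)*(-22)) = 136*(159 + ((5 + 4² + 6*4)*6)*(-22)) = 136*(159 + ((5 + 16 + 24)*6)*(-22)) = 136*(159 + (45*6)*(-22)) = 136*(159 + 270*(-22)) = 136*(159 - 5940) = 136*(-5781) = -786216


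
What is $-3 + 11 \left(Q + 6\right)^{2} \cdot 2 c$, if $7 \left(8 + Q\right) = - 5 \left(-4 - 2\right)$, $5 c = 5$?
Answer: $\frac{5485}{49} \approx 111.94$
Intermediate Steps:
$c = 1$ ($c = \frac{1}{5} \cdot 5 = 1$)
$Q = - \frac{26}{7}$ ($Q = -8 + \frac{\left(-5\right) \left(-4 - 2\right)}{7} = -8 + \frac{\left(-5\right) \left(-6\right)}{7} = -8 + \frac{1}{7} \cdot 30 = -8 + \frac{30}{7} = - \frac{26}{7} \approx -3.7143$)
$-3 + 11 \left(Q + 6\right)^{2} \cdot 2 c = -3 + 11 \left(- \frac{26}{7} + 6\right)^{2} \cdot 2 \cdot 1 = -3 + 11 \left(\frac{16}{7}\right)^{2} \cdot 2 \cdot 1 = -3 + 11 \cdot \frac{256}{49} \cdot 2 \cdot 1 = -3 + 11 \cdot \frac{512}{49} \cdot 1 = -3 + 11 \cdot \frac{512}{49} = -3 + \frac{5632}{49} = \frac{5485}{49}$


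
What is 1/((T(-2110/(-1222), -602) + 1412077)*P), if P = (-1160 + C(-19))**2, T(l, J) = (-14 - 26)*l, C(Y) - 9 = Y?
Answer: 47/90846189989100 ≈ 5.1736e-13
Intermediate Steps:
C(Y) = 9 + Y
T(l, J) = -40*l
P = 1368900 (P = (-1160 + (9 - 19))**2 = (-1160 - 10)**2 = (-1170)**2 = 1368900)
1/((T(-2110/(-1222), -602) + 1412077)*P) = 1/((-(-84400)/(-1222) + 1412077)*1368900) = (1/1368900)/(-(-84400)*(-1)/1222 + 1412077) = (1/1368900)/(-40*1055/611 + 1412077) = (1/1368900)/(-42200/611 + 1412077) = (1/1368900)/(862736847/611) = (611/862736847)*(1/1368900) = 47/90846189989100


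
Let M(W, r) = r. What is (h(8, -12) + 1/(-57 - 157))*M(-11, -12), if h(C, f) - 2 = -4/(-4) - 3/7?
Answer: -23070/749 ≈ -30.801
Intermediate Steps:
h(C, f) = 18/7 (h(C, f) = 2 + (-4/(-4) - 3/7) = 2 + (-4*(-¼) - 3*⅐) = 2 + (1 - 3/7) = 2 + 4/7 = 18/7)
(h(8, -12) + 1/(-57 - 157))*M(-11, -12) = (18/7 + 1/(-57 - 157))*(-12) = (18/7 + 1/(-214))*(-12) = (18/7 - 1/214)*(-12) = (3845/1498)*(-12) = -23070/749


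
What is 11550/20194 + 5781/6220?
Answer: 94291257/62803340 ≈ 1.5014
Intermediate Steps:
11550/20194 + 5781/6220 = 11550*(1/20194) + 5781*(1/6220) = 5775/10097 + 5781/6220 = 94291257/62803340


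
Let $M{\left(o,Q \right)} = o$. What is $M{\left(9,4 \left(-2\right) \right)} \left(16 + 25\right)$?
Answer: $369$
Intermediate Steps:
$M{\left(9,4 \left(-2\right) \right)} \left(16 + 25\right) = 9 \left(16 + 25\right) = 9 \cdot 41 = 369$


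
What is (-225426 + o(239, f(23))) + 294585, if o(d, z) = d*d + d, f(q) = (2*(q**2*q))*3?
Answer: 126519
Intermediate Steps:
f(q) = 6*q**3 (f(q) = (2*q**3)*3 = 6*q**3)
o(d, z) = d + d**2 (o(d, z) = d**2 + d = d + d**2)
(-225426 + o(239, f(23))) + 294585 = (-225426 + 239*(1 + 239)) + 294585 = (-225426 + 239*240) + 294585 = (-225426 + 57360) + 294585 = -168066 + 294585 = 126519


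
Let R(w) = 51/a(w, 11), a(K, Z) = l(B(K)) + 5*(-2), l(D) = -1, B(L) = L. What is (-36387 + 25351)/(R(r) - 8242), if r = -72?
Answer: 121396/90713 ≈ 1.3382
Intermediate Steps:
a(K, Z) = -11 (a(K, Z) = -1 + 5*(-2) = -1 - 10 = -11)
R(w) = -51/11 (R(w) = 51/(-11) = 51*(-1/11) = -51/11)
(-36387 + 25351)/(R(r) - 8242) = (-36387 + 25351)/(-51/11 - 8242) = -11036/(-90713/11) = -11036*(-11/90713) = 121396/90713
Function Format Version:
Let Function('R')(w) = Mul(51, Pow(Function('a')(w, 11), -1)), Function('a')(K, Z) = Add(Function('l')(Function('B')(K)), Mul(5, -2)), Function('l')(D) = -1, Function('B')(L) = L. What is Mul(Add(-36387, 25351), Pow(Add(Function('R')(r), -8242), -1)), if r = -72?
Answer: Rational(121396, 90713) ≈ 1.3382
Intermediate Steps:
Function('a')(K, Z) = -11 (Function('a')(K, Z) = Add(-1, Mul(5, -2)) = Add(-1, -10) = -11)
Function('R')(w) = Rational(-51, 11) (Function('R')(w) = Mul(51, Pow(-11, -1)) = Mul(51, Rational(-1, 11)) = Rational(-51, 11))
Mul(Add(-36387, 25351), Pow(Add(Function('R')(r), -8242), -1)) = Mul(Add(-36387, 25351), Pow(Add(Rational(-51, 11), -8242), -1)) = Mul(-11036, Pow(Rational(-90713, 11), -1)) = Mul(-11036, Rational(-11, 90713)) = Rational(121396, 90713)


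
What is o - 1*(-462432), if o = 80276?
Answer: 542708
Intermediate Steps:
o - 1*(-462432) = 80276 - 1*(-462432) = 80276 + 462432 = 542708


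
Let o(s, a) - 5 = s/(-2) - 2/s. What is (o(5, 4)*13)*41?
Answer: 11193/10 ≈ 1119.3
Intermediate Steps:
o(s, a) = 5 - 2/s - s/2 (o(s, a) = 5 + (s/(-2) - 2/s) = 5 + (s*(-½) - 2/s) = 5 + (-s/2 - 2/s) = 5 + (-2/s - s/2) = 5 - 2/s - s/2)
(o(5, 4)*13)*41 = ((5 - 2/5 - ½*5)*13)*41 = ((5 - 2*⅕ - 5/2)*13)*41 = ((5 - ⅖ - 5/2)*13)*41 = ((21/10)*13)*41 = (273/10)*41 = 11193/10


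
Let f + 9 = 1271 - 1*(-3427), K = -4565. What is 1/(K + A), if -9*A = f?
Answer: -1/5086 ≈ -0.00019662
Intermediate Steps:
f = 4689 (f = -9 + (1271 - 1*(-3427)) = -9 + (1271 + 3427) = -9 + 4698 = 4689)
A = -521 (A = -⅑*4689 = -521)
1/(K + A) = 1/(-4565 - 521) = 1/(-5086) = -1/5086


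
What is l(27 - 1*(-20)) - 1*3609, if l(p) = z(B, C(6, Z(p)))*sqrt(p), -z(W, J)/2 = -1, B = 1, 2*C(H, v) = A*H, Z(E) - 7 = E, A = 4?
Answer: -3609 + 2*sqrt(47) ≈ -3595.3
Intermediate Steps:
Z(E) = 7 + E
C(H, v) = 2*H (C(H, v) = (4*H)/2 = 2*H)
z(W, J) = 2 (z(W, J) = -2*(-1) = 2)
l(p) = 2*sqrt(p)
l(27 - 1*(-20)) - 1*3609 = 2*sqrt(27 - 1*(-20)) - 1*3609 = 2*sqrt(27 + 20) - 3609 = 2*sqrt(47) - 3609 = -3609 + 2*sqrt(47)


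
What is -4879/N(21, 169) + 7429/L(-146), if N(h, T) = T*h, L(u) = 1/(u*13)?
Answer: -7148823391/507 ≈ -1.4100e+7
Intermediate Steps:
L(u) = 1/(13*u)
-4879/N(21, 169) + 7429/L(-146) = -4879/(169*21) + 7429/(((1/13)/(-146))) = -4879/3549 + 7429/(((1/13)*(-1/146))) = -4879*1/3549 + 7429/(-1/1898) = -697/507 + 7429*(-1898) = -697/507 - 14100242 = -7148823391/507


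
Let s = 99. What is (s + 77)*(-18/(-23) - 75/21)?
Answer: -79024/161 ≈ -490.83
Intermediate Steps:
(s + 77)*(-18/(-23) - 75/21) = (99 + 77)*(-18/(-23) - 75/21) = 176*(-18*(-1/23) - 75*1/21) = 176*(18/23 - 25/7) = 176*(-449/161) = -79024/161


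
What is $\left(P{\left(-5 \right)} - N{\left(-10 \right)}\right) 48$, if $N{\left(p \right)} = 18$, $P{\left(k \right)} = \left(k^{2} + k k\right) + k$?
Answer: $1296$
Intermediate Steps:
$P{\left(k \right)} = k + 2 k^{2}$ ($P{\left(k \right)} = \left(k^{2} + k^{2}\right) + k = 2 k^{2} + k = k + 2 k^{2}$)
$\left(P{\left(-5 \right)} - N{\left(-10 \right)}\right) 48 = \left(- 5 \left(1 + 2 \left(-5\right)\right) - 18\right) 48 = \left(- 5 \left(1 - 10\right) - 18\right) 48 = \left(\left(-5\right) \left(-9\right) - 18\right) 48 = \left(45 - 18\right) 48 = 27 \cdot 48 = 1296$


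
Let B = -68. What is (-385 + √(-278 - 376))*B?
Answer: 26180 - 68*I*√654 ≈ 26180.0 - 1739.0*I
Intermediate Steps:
(-385 + √(-278 - 376))*B = (-385 + √(-278 - 376))*(-68) = (-385 + √(-654))*(-68) = (-385 + I*√654)*(-68) = 26180 - 68*I*√654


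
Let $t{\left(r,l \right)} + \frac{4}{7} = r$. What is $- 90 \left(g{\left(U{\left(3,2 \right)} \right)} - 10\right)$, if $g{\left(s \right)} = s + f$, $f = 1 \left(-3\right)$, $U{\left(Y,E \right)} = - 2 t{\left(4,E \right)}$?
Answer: $\frac{12510}{7} \approx 1787.1$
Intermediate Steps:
$t{\left(r,l \right)} = - \frac{4}{7} + r$
$U{\left(Y,E \right)} = - \frac{48}{7}$ ($U{\left(Y,E \right)} = - 2 \left(- \frac{4}{7} + 4\right) = \left(-2\right) \frac{24}{7} = - \frac{48}{7}$)
$f = -3$
$g{\left(s \right)} = -3 + s$ ($g{\left(s \right)} = s - 3 = -3 + s$)
$- 90 \left(g{\left(U{\left(3,2 \right)} \right)} - 10\right) = - 90 \left(\left(-3 - \frac{48}{7}\right) - 10\right) = - 90 \left(- \frac{69}{7} - 10\right) = \left(-90\right) \left(- \frac{139}{7}\right) = \frac{12510}{7}$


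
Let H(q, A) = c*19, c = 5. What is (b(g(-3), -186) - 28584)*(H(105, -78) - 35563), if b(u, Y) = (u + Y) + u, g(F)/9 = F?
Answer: 1022329632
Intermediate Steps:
g(F) = 9*F
H(q, A) = 95 (H(q, A) = 5*19 = 95)
b(u, Y) = Y + 2*u (b(u, Y) = (Y + u) + u = Y + 2*u)
(b(g(-3), -186) - 28584)*(H(105, -78) - 35563) = ((-186 + 2*(9*(-3))) - 28584)*(95 - 35563) = ((-186 + 2*(-27)) - 28584)*(-35468) = ((-186 - 54) - 28584)*(-35468) = (-240 - 28584)*(-35468) = -28824*(-35468) = 1022329632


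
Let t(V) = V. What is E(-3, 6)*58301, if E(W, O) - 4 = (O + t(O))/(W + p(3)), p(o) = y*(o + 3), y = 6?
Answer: 2798448/11 ≈ 2.5440e+5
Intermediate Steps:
p(o) = 18 + 6*o (p(o) = 6*(o + 3) = 6*(3 + o) = 18 + 6*o)
E(W, O) = 4 + 2*O/(36 + W) (E(W, O) = 4 + (O + O)/(W + (18 + 6*3)) = 4 + (2*O)/(W + (18 + 18)) = 4 + (2*O)/(W + 36) = 4 + (2*O)/(36 + W) = 4 + 2*O/(36 + W))
E(-3, 6)*58301 = (2*(72 + 6 + 2*(-3))/(36 - 3))*58301 = (2*(72 + 6 - 6)/33)*58301 = (2*(1/33)*72)*58301 = (48/11)*58301 = 2798448/11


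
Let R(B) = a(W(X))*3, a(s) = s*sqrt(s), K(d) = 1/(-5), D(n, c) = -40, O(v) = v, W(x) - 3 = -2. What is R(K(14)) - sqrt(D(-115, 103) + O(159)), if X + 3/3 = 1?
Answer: 3 - sqrt(119) ≈ -7.9087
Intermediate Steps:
X = 0 (X = -1 + 1 = 0)
W(x) = 1 (W(x) = 3 - 2 = 1)
K(d) = -1/5
a(s) = s**(3/2)
R(B) = 3 (R(B) = 1**(3/2)*3 = 1*3 = 3)
R(K(14)) - sqrt(D(-115, 103) + O(159)) = 3 - sqrt(-40 + 159) = 3 - sqrt(119)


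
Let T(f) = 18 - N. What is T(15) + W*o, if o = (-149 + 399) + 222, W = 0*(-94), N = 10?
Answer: 8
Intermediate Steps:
W = 0
o = 472 (o = 250 + 222 = 472)
T(f) = 8 (T(f) = 18 - 1*10 = 18 - 10 = 8)
T(15) + W*o = 8 + 0*472 = 8 + 0 = 8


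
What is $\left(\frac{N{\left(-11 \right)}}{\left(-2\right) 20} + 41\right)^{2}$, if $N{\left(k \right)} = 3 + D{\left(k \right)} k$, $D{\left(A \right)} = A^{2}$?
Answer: $\frac{137641}{25} \approx 5505.6$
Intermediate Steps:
$N{\left(k \right)} = 3 + k^{3}$ ($N{\left(k \right)} = 3 + k^{2} k = 3 + k^{3}$)
$\left(\frac{N{\left(-11 \right)}}{\left(-2\right) 20} + 41\right)^{2} = \left(\frac{3 + \left(-11\right)^{3}}{\left(-2\right) 20} + 41\right)^{2} = \left(\frac{3 - 1331}{-40} + 41\right)^{2} = \left(\left(-1328\right) \left(- \frac{1}{40}\right) + 41\right)^{2} = \left(\frac{166}{5} + 41\right)^{2} = \left(\frac{371}{5}\right)^{2} = \frac{137641}{25}$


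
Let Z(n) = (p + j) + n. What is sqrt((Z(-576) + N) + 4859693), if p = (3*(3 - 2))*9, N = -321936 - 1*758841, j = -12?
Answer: sqrt(3778355) ≈ 1943.8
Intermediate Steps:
N = -1080777 (N = -321936 - 758841 = -1080777)
p = 27 (p = (3*1)*9 = 3*9 = 27)
Z(n) = 15 + n (Z(n) = (27 - 12) + n = 15 + n)
sqrt((Z(-576) + N) + 4859693) = sqrt(((15 - 576) - 1080777) + 4859693) = sqrt((-561 - 1080777) + 4859693) = sqrt(-1081338 + 4859693) = sqrt(3778355)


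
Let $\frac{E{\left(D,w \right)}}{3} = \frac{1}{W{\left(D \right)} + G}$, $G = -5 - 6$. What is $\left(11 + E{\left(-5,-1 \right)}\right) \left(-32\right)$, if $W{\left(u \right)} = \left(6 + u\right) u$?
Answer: $-346$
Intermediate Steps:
$G = -11$ ($G = -5 - 6 = -11$)
$W{\left(u \right)} = u \left(6 + u\right)$
$E{\left(D,w \right)} = \frac{3}{-11 + D \left(6 + D\right)}$ ($E{\left(D,w \right)} = \frac{3}{D \left(6 + D\right) - 11} = \frac{3}{-11 + D \left(6 + D\right)}$)
$\left(11 + E{\left(-5,-1 \right)}\right) \left(-32\right) = \left(11 + \frac{3}{-11 - 5 \left(6 - 5\right)}\right) \left(-32\right) = \left(11 + \frac{3}{-11 - 5}\right) \left(-32\right) = \left(11 + \frac{3}{-16}\right) \left(-32\right) = \left(11 + 3 \left(- \frac{1}{16}\right)\right) \left(-32\right) = \left(11 - \frac{3}{16}\right) \left(-32\right) = \frac{173}{16} \left(-32\right) = -346$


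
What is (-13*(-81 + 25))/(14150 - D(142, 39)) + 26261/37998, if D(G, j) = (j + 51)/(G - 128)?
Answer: 2793608113/3761991990 ≈ 0.74259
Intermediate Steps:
D(G, j) = (51 + j)/(-128 + G)
(-13*(-81 + 25))/(14150 - D(142, 39)) + 26261/37998 = (-13*(-81 + 25))/(14150 - (51 + 39)/(-128 + 142)) + 26261/37998 = (-13*(-56))/(14150 - 90/14) + 26261*(1/37998) = 728/(14150 - 90/14) + 26261/37998 = 728/(14150 - 1*45/7) + 26261/37998 = 728/(14150 - 45/7) + 26261/37998 = 728/(99005/7) + 26261/37998 = 728*(7/99005) + 26261/37998 = 5096/99005 + 26261/37998 = 2793608113/3761991990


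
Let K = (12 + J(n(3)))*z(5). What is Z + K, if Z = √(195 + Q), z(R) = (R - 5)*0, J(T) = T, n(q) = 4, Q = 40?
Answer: √235 ≈ 15.330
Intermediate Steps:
z(R) = 0 (z(R) = (-5 + R)*0 = 0)
Z = √235 (Z = √(195 + 40) = √235 ≈ 15.330)
K = 0 (K = (12 + 4)*0 = 16*0 = 0)
Z + K = √235 + 0 = √235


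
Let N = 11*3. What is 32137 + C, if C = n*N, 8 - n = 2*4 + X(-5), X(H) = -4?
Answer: 32269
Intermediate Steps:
N = 33
n = 4 (n = 8 - (2*4 - 4) = 8 - (8 - 4) = 8 - 1*4 = 8 - 4 = 4)
C = 132 (C = 4*33 = 132)
32137 + C = 32137 + 132 = 32269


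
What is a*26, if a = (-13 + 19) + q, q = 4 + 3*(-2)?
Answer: 104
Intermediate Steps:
q = -2 (q = 4 - 6 = -2)
a = 4 (a = (-13 + 19) - 2 = 6 - 2 = 4)
a*26 = 4*26 = 104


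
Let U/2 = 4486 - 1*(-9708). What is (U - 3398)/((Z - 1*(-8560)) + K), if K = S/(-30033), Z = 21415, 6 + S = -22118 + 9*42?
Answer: 107217810/128608703 ≈ 0.83367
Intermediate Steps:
S = -21746 (S = -6 + (-22118 + 9*42) = -6 + (-22118 + 378) = -6 - 21740 = -21746)
U = 28388 (U = 2*(4486 - 1*(-9708)) = 2*(4486 + 9708) = 2*14194 = 28388)
K = 21746/30033 (K = -21746/(-30033) = -21746*(-1/30033) = 21746/30033 ≈ 0.72407)
(U - 3398)/((Z - 1*(-8560)) + K) = (28388 - 3398)/((21415 - 1*(-8560)) + 21746/30033) = 24990/((21415 + 8560) + 21746/30033) = 24990/(29975 + 21746/30033) = 24990/(900260921/30033) = 24990*(30033/900260921) = 107217810/128608703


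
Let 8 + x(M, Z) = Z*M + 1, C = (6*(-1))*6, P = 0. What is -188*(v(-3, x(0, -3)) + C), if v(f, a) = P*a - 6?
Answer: 7896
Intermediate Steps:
C = -36 (C = -6*6 = -36)
x(M, Z) = -7 + M*Z (x(M, Z) = -8 + (Z*M + 1) = -8 + (M*Z + 1) = -8 + (1 + M*Z) = -7 + M*Z)
v(f, a) = -6 (v(f, a) = 0*a - 6 = 0 - 6 = -6)
-188*(v(-3, x(0, -3)) + C) = -188*(-6 - 36) = -188*(-42) = 7896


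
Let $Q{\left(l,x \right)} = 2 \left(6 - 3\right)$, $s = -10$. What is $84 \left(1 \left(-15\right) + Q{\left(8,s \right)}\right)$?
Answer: $-756$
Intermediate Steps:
$Q{\left(l,x \right)} = 6$ ($Q{\left(l,x \right)} = 2 \cdot 3 = 6$)
$84 \left(1 \left(-15\right) + Q{\left(8,s \right)}\right) = 84 \left(1 \left(-15\right) + 6\right) = 84 \left(-15 + 6\right) = 84 \left(-9\right) = -756$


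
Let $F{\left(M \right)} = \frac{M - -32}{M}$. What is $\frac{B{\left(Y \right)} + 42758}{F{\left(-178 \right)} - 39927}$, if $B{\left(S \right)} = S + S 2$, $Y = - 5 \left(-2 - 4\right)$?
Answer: $- \frac{1906736}{1776715} \approx -1.0732$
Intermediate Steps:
$Y = 30$ ($Y = \left(-5\right) \left(-6\right) = 30$)
$B{\left(S \right)} = 3 S$ ($B{\left(S \right)} = S + 2 S = 3 S$)
$F{\left(M \right)} = \frac{32 + M}{M}$ ($F{\left(M \right)} = \frac{M + 32}{M} = \frac{32 + M}{M}$)
$\frac{B{\left(Y \right)} + 42758}{F{\left(-178 \right)} - 39927} = \frac{3 \cdot 30 + 42758}{\frac{32 - 178}{-178} - 39927} = \frac{90 + 42758}{\left(- \frac{1}{178}\right) \left(-146\right) - 39927} = \frac{42848}{\frac{73}{89} - 39927} = \frac{42848}{- \frac{3553430}{89}} = 42848 \left(- \frac{89}{3553430}\right) = - \frac{1906736}{1776715}$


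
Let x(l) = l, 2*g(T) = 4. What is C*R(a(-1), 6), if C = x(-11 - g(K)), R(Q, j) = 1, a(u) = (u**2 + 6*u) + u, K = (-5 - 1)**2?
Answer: -13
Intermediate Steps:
K = 36 (K = (-6)**2 = 36)
a(u) = u**2 + 7*u
g(T) = 2 (g(T) = (1/2)*4 = 2)
C = -13 (C = -11 - 1*2 = -11 - 2 = -13)
C*R(a(-1), 6) = -13*1 = -13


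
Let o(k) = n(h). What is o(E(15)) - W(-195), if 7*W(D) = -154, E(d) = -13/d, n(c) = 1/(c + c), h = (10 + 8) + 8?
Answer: 1145/52 ≈ 22.019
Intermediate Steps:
h = 26 (h = 18 + 8 = 26)
n(c) = 1/(2*c)
o(k) = 1/52 (o(k) = (½)/26 = (½)*(1/26) = 1/52)
W(D) = -22 (W(D) = (⅐)*(-154) = -22)
o(E(15)) - W(-195) = 1/52 - 1*(-22) = 1/52 + 22 = 1145/52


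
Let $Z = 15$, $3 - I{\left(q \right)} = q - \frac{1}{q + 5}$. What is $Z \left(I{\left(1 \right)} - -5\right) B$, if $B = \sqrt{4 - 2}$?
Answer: $\frac{215 \sqrt{2}}{2} \approx 152.03$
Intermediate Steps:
$I{\left(q \right)} = 3 + \frac{1}{5 + q} - q$ ($I{\left(q \right)} = 3 - \left(q - \frac{1}{q + 5}\right) = 3 - \left(q - \frac{1}{5 + q}\right) = 3 + \frac{1}{5 + q} - q$)
$B = \sqrt{2} \approx 1.4142$
$Z \left(I{\left(1 \right)} - -5\right) B = 15 \left(\frac{16 - 1^{2} - 2}{5 + 1} - -5\right) \sqrt{2} = 15 \left(\frac{16 - 1 - 2}{6} + 5\right) \sqrt{2} = 15 \left(\frac{1}{6} \cdot 13 + 5\right) \sqrt{2} = 15 \left(\frac{13}{6} + 5\right) \sqrt{2} = 15 \cdot \frac{43}{6} \sqrt{2} = \frac{215 \sqrt{2}}{2}$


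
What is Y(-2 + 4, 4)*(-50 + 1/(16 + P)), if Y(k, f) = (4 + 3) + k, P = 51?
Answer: -30141/67 ≈ -449.87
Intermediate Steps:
Y(k, f) = 7 + k
Y(-2 + 4, 4)*(-50 + 1/(16 + P)) = (7 + (-2 + 4))*(-50 + 1/(16 + 51)) = (7 + 2)*(-50 + 1/67) = 9*(-50 + 1/67) = 9*(-3349/67) = -30141/67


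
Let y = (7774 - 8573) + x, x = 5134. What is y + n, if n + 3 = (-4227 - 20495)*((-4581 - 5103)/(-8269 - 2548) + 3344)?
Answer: -894437919260/10817 ≈ -8.2688e+7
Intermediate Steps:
y = 4335 (y = (7774 - 8573) + 5134 = -799 + 5134 = 4335)
n = -894484810955/10817 (n = -3 + (-4227 - 20495)*((-4581 - 5103)/(-8269 - 2548) + 3344) = -3 - 24722*(-9684/(-10817) + 3344) = -3 - 24722*(-9684*(-1/10817) + 3344) = -3 - 24722*(9684/10817 + 3344) = -3 - 24722*36181732/10817 = -3 - 894484778504/10817 = -894484810955/10817 ≈ -8.2692e+7)
y + n = 4335 - 894484810955/10817 = -894437919260/10817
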